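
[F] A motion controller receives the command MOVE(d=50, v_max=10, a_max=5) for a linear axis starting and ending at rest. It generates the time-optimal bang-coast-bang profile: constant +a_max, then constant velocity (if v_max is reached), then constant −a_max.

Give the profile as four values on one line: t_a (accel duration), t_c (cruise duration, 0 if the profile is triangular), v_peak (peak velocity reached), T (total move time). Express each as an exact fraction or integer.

(v_max)²/a_max = 10²/5 = 20
50 ≥ 20 ⇒ cruise phase
t_a = 10/5 = 2; v_peak = 10
d_cruise = 50 − 20 = 30; t_c = 30/10 = 3
T = 2·2 + 3 = 7

t_a=2 t_c=3 v_peak=10 T=7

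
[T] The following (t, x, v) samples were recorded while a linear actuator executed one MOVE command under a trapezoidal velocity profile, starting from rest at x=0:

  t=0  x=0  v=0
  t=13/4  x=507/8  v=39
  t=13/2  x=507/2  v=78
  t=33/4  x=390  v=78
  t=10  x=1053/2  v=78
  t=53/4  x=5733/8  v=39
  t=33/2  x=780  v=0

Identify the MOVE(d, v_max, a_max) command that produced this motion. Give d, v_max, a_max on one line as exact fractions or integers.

d=780 v_max=78 a_max=12

final state: t=33/2, x=780, v=0 → d = 780
a_max = (39−0)/(13/4−0) = 12
max v = 78 over t∈[13/2,10] → v_max = 78
check: 78·(13/2+7/2) = 780 ✓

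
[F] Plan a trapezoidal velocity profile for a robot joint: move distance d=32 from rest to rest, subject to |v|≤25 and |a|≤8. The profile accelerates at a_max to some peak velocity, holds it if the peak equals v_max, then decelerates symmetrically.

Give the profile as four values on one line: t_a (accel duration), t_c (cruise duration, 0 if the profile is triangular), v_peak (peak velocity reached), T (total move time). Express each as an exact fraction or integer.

vₘ²/aₘ = 25²/8 = 625/8
32 < 625/8 so t_c = 0
v_peak = √(32·8) = √256 = 16
t_a = 16/8 = 2; t_c = 0
T = 2·2 = 4

t_a=2 t_c=0 v_peak=16 T=4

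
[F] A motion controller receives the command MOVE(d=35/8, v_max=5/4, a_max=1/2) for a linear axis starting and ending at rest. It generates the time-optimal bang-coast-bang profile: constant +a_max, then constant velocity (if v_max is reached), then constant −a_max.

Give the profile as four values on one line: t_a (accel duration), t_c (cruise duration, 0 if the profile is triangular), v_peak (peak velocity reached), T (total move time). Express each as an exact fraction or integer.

(v_max)²/a_max = (5/4)²/(1/2) = 25/8
35/8 ≥ 25/8 → trapezoidal
t_a = (5/4)/(1/2) = 5/2; v_peak = 5/4
d_cruise = 35/8 − 25/8 = 5/4; t_c = (5/4)/(5/4) = 1
T = 2·5/2 + 1 = 6

t_a=5/2 t_c=1 v_peak=5/4 T=6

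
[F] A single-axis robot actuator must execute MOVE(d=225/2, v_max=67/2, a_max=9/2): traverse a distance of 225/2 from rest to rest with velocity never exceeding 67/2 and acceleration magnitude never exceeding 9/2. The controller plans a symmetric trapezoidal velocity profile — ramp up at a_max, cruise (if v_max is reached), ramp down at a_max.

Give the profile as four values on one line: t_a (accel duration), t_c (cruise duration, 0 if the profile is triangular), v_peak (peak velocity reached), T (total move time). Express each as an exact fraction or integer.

(v_max)²/a_max = (67/2)²/(9/2) = 4489/18
225/2 < 4489/18 so t_c = 0
v_peak = √(225/2·9/2) = √(2025/4) = 45/2
t_a = (45/2)/(9/2) = 5; t_c = 0
T = 2·5 = 10

t_a=5 t_c=0 v_peak=45/2 T=10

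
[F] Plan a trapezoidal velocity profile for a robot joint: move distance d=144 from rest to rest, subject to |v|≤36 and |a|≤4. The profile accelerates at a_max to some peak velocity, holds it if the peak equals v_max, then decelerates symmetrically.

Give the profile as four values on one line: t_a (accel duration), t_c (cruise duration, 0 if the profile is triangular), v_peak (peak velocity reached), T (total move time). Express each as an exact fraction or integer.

t_a=6 t_c=0 v_peak=24 T=12

v_max²/a_max = 36²/4 = 324
144 < 324 → triangular
v_peak = √(144·4) = √576 = 24
t_a = 24/4 = 6; t_c = 0
T = 2·6 = 12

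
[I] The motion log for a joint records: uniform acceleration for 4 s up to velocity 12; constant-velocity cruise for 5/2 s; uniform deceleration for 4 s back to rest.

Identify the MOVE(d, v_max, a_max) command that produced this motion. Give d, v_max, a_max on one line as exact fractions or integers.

d=78 v_max=12 a_max=3

a_max = 12/4 = 3
d_a = ½·12·4 = 24; d_c = 12·5/2 = 30
d = 2·24 + 30 = 78
t_c = 5/2 > 0 so v_max = 12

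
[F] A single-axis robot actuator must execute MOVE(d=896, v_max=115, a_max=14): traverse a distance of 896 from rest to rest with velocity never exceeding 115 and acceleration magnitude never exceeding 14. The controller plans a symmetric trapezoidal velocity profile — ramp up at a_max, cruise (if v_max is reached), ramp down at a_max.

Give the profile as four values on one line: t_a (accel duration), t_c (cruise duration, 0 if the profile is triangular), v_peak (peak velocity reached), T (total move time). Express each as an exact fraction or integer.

t_a=8 t_c=0 v_peak=112 T=16

(v_max)²/a_max = 115²/14 = 13225/14
896 < 13225/14 so t_c = 0
v_peak = √(896·14) = √12544 = 112
t_a = 112/14 = 8; t_c = 0
T = 2·8 = 16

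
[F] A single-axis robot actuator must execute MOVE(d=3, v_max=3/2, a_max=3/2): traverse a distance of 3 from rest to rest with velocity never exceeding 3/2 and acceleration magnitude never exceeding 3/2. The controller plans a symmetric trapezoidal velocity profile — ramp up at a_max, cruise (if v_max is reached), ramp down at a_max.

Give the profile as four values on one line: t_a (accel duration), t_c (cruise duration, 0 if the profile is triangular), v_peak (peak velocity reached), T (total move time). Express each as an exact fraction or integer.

vₘ²/aₘ = (3/2)²/(3/2) = 3/2
3 ≥ 3/2 → trapezoidal
t_a = (3/2)/(3/2) = 1; v_peak = 3/2
d_cruise = 3 − 3/2 = 3/2; t_c = (3/2)/(3/2) = 1
T = 2·1 + 1 = 3

t_a=1 t_c=1 v_peak=3/2 T=3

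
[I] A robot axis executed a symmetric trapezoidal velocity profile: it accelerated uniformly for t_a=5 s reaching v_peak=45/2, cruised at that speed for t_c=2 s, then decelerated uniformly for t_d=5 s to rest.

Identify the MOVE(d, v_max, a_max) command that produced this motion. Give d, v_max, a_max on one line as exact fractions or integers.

d=315/2 v_max=45/2 a_max=9/2

a_max = (45/2)/5 = 9/2
d_a = ½·45/2·5 = 225/4; d_c = 45/2·2 = 45
d = 2·225/4 + 45 = 315/2
t_c = 2 > 0 ⇒ limit active, v_max = 45/2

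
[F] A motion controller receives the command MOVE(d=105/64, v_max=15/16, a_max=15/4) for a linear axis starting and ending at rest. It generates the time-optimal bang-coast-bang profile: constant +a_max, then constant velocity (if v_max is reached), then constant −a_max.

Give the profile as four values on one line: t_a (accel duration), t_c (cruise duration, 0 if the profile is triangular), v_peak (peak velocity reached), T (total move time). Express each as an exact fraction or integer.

(v_max)²/a_max = (15/16)²/(15/4) = 15/64
105/64 ≥ 15/64 → trapezoidal
t_a = (15/16)/(15/4) = 1/4; v_peak = 15/16
d_cruise = 105/64 − 15/64 = 45/32; t_c = (45/32)/(15/16) = 3/2
T = 2·1/4 + 3/2 = 2

t_a=1/4 t_c=3/2 v_peak=15/16 T=2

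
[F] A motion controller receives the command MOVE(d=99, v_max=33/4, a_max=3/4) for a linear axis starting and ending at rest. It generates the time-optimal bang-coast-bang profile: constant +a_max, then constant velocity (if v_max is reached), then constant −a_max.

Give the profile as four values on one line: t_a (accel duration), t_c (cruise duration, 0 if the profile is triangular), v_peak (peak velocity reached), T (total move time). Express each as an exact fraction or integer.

vₘ²/aₘ = (33/4)²/(3/4) = 363/4
99 ≥ 363/4 ⇒ cruise phase
t_a = (33/4)/(3/4) = 11; v_peak = 33/4
d_cruise = 99 − 363/4 = 33/4; t_c = (33/4)/(33/4) = 1
T = 2·11 + 1 = 23

t_a=11 t_c=1 v_peak=33/4 T=23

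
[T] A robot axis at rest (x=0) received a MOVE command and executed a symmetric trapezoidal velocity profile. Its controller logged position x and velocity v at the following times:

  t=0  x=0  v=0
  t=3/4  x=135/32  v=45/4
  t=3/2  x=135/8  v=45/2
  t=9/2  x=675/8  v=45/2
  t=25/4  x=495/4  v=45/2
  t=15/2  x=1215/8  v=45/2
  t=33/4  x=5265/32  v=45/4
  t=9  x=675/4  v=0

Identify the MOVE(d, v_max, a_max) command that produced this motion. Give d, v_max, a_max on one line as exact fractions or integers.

d=675/4 v_max=45/2 a_max=15

final state: t=9, x=675/4, v=0 → d = 675/4
a_max = (45/4−0)/(3/4−0) = 15
max v = 45/2 over t∈[3/2,15/2] → v_max = 45/2
check: 45/2·(3/2+6) = 675/4 ✓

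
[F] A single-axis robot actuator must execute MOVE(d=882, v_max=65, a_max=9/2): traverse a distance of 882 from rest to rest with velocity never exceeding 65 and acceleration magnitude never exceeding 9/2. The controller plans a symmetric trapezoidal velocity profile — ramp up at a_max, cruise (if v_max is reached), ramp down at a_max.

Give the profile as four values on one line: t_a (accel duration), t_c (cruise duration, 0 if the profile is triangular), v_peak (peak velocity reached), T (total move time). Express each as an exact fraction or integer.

t_a=14 t_c=0 v_peak=63 T=28

vₘ²/aₘ = 65²/(9/2) = 8450/9
882 < 8450/9 ⇒ no cruise
v_peak = √(882·9/2) = √3969 = 63
t_a = 63/(9/2) = 14; t_c = 0
T = 2·14 = 28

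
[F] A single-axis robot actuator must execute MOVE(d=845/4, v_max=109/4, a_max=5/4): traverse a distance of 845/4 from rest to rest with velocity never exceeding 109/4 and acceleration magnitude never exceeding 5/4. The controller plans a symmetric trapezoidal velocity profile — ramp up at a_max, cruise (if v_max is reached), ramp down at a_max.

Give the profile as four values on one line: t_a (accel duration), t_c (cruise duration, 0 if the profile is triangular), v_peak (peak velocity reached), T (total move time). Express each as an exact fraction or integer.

t_a=13 t_c=0 v_peak=65/4 T=26

v_max²/a_max = (109/4)²/(5/4) = 11881/20
845/4 < 11881/20 so t_c = 0
v_peak = √(845/4·5/4) = √(4225/16) = 65/4
t_a = (65/4)/(5/4) = 13; t_c = 0
T = 2·13 = 26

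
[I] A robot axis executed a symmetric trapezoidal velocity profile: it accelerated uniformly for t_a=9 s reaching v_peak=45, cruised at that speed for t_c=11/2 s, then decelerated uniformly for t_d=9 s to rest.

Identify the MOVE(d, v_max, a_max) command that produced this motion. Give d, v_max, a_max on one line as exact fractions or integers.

a_max = 45/9 = 5
d_a = ½·45·9 = 405/2; d_c = 45·11/2 = 495/2
d = 2·405/2 + 495/2 = 1305/2
t_c = 11/2 > 0 so v_max = 45

d=1305/2 v_max=45 a_max=5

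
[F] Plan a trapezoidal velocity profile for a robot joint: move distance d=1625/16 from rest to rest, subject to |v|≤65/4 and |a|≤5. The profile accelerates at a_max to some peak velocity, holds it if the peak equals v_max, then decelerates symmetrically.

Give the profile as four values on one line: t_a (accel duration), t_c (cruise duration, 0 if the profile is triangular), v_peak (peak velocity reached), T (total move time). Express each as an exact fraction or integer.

t_a=13/4 t_c=3 v_peak=65/4 T=19/2

v_max²/a_max = (65/4)²/5 = 845/16
1625/16 ≥ 845/16 ⇒ cruise phase
t_a = (65/4)/5 = 13/4; v_peak = 65/4
d_cruise = 1625/16 − 845/16 = 195/4; t_c = (195/4)/(65/4) = 3
T = 2·13/4 + 3 = 19/2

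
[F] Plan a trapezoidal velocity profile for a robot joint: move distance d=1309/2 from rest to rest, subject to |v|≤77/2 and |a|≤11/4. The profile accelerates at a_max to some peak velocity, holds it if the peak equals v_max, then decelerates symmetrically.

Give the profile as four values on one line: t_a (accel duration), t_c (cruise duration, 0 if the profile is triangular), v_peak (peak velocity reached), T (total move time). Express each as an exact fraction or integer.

t_a=14 t_c=3 v_peak=77/2 T=31

vₘ²/aₘ = (77/2)²/(11/4) = 539
1309/2 ≥ 539 → trapezoidal
t_a = (77/2)/(11/4) = 14; v_peak = 77/2
d_cruise = 1309/2 − 539 = 231/2; t_c = (231/2)/(77/2) = 3
T = 2·14 + 3 = 31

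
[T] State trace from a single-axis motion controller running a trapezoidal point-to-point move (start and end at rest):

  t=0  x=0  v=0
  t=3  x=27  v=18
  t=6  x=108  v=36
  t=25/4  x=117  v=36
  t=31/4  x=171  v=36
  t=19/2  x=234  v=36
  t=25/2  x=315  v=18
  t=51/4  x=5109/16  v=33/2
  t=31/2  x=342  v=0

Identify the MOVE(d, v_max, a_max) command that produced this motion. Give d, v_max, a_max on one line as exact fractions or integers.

final state: t=31/2, x=342, v=0 → d = 342
a_max = (18−0)/(3−0) = 6
max v = 36 over t∈[6,19/2] → v_max = 36
check: 36·(6+7/2) = 342 ✓

d=342 v_max=36 a_max=6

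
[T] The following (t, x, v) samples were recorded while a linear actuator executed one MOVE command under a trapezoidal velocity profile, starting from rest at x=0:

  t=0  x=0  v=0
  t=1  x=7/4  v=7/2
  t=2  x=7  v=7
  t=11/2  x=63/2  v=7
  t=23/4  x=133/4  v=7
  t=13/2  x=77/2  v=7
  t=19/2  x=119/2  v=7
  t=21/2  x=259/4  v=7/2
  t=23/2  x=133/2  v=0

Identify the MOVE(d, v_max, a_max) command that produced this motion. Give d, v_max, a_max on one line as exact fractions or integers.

final state: t=23/2, x=133/2, v=0 → d = 133/2
a_max = (7/2−0)/(1−0) = 7/2
max v = 7 over t∈[2,19/2] → v_max = 7
check: 7·(2+15/2) = 133/2 ✓

d=133/2 v_max=7 a_max=7/2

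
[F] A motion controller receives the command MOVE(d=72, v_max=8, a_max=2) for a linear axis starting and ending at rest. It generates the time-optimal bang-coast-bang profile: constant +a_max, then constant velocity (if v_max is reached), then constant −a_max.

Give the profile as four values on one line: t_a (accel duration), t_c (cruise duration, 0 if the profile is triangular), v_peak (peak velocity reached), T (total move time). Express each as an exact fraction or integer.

(v_max)²/a_max = 8²/2 = 32
72 ≥ 32 so v_max reached
t_a = 8/2 = 4; v_peak = 8
d_cruise = 72 − 32 = 40; t_c = 40/8 = 5
T = 2·4 + 5 = 13

t_a=4 t_c=5 v_peak=8 T=13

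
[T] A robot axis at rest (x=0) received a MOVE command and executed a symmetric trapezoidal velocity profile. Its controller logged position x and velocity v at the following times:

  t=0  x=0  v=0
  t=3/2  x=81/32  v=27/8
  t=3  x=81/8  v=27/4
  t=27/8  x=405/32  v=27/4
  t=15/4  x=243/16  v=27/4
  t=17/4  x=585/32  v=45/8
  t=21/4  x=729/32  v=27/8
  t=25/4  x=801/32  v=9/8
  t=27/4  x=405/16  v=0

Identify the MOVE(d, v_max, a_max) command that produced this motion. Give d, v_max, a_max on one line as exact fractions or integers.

final state: t=27/4, x=405/16, v=0 → d = 405/16
a_max = (27/8−0)/(3/2−0) = 9/4
max v = 27/4 over t∈[3,15/4] → v_max = 27/4
check: 27/4·(3+3/4) = 405/16 ✓

d=405/16 v_max=27/4 a_max=9/4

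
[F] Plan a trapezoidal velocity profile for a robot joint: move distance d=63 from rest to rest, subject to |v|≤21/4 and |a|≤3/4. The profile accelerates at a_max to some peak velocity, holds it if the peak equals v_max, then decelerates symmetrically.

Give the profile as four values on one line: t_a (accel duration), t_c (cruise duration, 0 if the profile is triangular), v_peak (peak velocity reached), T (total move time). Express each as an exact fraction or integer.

t_a=7 t_c=5 v_peak=21/4 T=19

(v_max)²/a_max = (21/4)²/(3/4) = 147/4
63 ≥ 147/4 → trapezoidal
t_a = (21/4)/(3/4) = 7; v_peak = 21/4
d_cruise = 63 − 147/4 = 105/4; t_c = (105/4)/(21/4) = 5
T = 2·7 + 5 = 19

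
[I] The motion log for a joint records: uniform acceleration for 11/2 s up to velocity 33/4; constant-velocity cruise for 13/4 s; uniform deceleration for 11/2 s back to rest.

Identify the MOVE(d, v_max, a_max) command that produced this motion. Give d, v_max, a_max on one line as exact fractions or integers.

a_max = (33/4)/(11/2) = 3/2
d_a = ½·33/4·11/2 = 363/16; d_c = 33/4·13/4 = 429/16
d = 2·363/16 + 429/16 = 1155/16
t_c = 13/4 > 0 so v_max = 33/4

d=1155/16 v_max=33/4 a_max=3/2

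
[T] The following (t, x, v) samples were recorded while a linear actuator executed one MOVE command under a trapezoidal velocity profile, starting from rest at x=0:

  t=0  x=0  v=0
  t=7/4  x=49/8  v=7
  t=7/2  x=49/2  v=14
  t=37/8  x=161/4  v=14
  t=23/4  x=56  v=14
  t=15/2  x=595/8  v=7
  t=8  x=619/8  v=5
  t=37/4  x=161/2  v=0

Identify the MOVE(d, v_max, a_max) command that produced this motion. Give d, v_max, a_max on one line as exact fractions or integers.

final state: t=37/4, x=161/2, v=0 → d = 161/2
a_max = (7−0)/(7/4−0) = 4
max v = 14 over t∈[7/2,23/4] → v_max = 14
check: 14·(7/2+9/4) = 161/2 ✓

d=161/2 v_max=14 a_max=4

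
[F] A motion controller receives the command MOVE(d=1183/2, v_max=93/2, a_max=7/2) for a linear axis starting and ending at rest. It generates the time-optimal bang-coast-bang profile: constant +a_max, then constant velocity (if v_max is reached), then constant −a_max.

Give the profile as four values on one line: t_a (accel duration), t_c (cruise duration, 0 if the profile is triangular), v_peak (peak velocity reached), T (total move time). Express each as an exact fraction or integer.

v_max²/a_max = (93/2)²/(7/2) = 8649/14
1183/2 < 8649/14 → triangular
v_peak = √(1183/2·7/2) = √(8281/4) = 91/2
t_a = (91/2)/(7/2) = 13; t_c = 0
T = 2·13 = 26

t_a=13 t_c=0 v_peak=91/2 T=26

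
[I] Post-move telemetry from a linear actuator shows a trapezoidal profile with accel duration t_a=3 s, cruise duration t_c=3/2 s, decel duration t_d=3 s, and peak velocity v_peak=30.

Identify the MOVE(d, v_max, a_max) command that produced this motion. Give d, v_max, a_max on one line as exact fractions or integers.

a_max = 30/3 = 10
d_a = ½·30·3 = 45; d_c = 30·3/2 = 45
d = 2·45 + 45 = 135
t_c = 3/2 > 0 ⇒ limit active, v_max = 30

d=135 v_max=30 a_max=10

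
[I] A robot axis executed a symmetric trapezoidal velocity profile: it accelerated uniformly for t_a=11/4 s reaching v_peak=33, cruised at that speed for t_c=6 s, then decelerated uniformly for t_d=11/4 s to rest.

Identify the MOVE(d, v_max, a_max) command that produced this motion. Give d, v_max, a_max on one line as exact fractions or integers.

d=1155/4 v_max=33 a_max=12

a_max = 33/(11/4) = 12
d_a = ½·33·11/4 = 363/8; d_c = 33·6 = 198
d = 2·363/8 + 198 = 1155/4
t_c = 6 > 0 so v_max = 33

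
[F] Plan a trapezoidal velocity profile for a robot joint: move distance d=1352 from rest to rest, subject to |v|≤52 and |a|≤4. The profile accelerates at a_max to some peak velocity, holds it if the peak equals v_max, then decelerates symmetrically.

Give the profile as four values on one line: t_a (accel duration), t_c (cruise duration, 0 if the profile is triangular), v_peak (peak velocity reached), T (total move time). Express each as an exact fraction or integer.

vₘ²/aₘ = 52²/4 = 676
1352 ≥ 676 → trapezoidal
t_a = 52/4 = 13; v_peak = 52
d_cruise = 1352 − 676 = 676; t_c = 676/52 = 13
T = 2·13 + 13 = 39

t_a=13 t_c=13 v_peak=52 T=39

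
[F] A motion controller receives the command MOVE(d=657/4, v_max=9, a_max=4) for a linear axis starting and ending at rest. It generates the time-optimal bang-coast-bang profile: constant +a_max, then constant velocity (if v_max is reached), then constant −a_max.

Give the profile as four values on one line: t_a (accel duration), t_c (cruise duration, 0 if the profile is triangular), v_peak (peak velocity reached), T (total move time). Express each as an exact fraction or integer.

(v_max)²/a_max = 9²/4 = 81/4
657/4 ≥ 81/4 so v_max reached
t_a = 9/4; v_peak = 9
d_cruise = 657/4 − 81/4 = 144; t_c = 144/9 = 16
T = 2·9/4 + 16 = 41/2

t_a=9/4 t_c=16 v_peak=9 T=41/2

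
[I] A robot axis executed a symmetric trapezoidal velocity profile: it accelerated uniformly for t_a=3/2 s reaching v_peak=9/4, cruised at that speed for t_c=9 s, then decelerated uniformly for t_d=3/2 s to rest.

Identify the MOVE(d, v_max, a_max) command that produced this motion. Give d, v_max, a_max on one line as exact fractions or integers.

a_max = (9/4)/(3/2) = 3/2
d_a = ½·9/4·3/2 = 27/16; d_c = 9/4·9 = 81/4
d = 2·27/16 + 81/4 = 189/8
t_c = 9 > 0 → v_max = v_peak = 9/4

d=189/8 v_max=9/4 a_max=3/2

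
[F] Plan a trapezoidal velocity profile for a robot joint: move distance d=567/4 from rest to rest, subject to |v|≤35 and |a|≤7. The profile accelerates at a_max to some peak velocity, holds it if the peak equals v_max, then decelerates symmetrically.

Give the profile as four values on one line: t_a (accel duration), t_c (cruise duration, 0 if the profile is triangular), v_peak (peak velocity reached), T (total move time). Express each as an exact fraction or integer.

(v_max)²/a_max = 35²/7 = 175
567/4 < 175 ⇒ no cruise
v_peak = √(567/4·7) = √(3969/4) = 63/2
t_a = (63/2)/7 = 9/2; t_c = 0
T = 2·9/2 = 9

t_a=9/2 t_c=0 v_peak=63/2 T=9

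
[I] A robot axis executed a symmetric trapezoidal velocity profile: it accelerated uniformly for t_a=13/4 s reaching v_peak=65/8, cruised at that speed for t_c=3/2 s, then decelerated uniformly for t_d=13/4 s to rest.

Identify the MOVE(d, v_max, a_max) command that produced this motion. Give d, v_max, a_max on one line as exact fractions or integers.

d=1235/32 v_max=65/8 a_max=5/2

a_max = (65/8)/(13/4) = 5/2
d_a = ½·65/8·13/4 = 845/64; d_c = 65/8·3/2 = 195/16
d = 2·845/64 + 195/16 = 1235/32
t_c = 3/2 > 0 → v_max = v_peak = 65/8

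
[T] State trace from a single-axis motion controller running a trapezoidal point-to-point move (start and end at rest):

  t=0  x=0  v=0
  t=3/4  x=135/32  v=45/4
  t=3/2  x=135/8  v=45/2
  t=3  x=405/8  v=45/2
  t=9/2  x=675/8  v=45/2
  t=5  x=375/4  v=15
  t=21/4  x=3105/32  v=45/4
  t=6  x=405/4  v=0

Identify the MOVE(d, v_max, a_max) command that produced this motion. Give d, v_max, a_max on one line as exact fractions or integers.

d=405/4 v_max=45/2 a_max=15

final state: t=6, x=405/4, v=0 → d = 405/4
a_max = (45/4−0)/(3/4−0) = 15
max v = 45/2 over t∈[3/2,9/2] → v_max = 45/2
check: 45/2·(3/2+3) = 405/4 ✓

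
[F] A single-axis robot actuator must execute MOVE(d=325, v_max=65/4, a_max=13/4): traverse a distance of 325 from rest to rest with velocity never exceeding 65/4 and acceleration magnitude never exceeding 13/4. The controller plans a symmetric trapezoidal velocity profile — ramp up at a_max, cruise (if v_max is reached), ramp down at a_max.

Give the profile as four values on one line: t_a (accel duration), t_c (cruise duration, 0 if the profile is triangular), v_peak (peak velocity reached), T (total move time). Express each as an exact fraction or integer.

(v_max)²/a_max = (65/4)²/(13/4) = 325/4
325 ≥ 325/4 ⇒ cruise phase
t_a = (65/4)/(13/4) = 5; v_peak = 65/4
d_cruise = 325 − 325/4 = 975/4; t_c = (975/4)/(65/4) = 15
T = 2·5 + 15 = 25

t_a=5 t_c=15 v_peak=65/4 T=25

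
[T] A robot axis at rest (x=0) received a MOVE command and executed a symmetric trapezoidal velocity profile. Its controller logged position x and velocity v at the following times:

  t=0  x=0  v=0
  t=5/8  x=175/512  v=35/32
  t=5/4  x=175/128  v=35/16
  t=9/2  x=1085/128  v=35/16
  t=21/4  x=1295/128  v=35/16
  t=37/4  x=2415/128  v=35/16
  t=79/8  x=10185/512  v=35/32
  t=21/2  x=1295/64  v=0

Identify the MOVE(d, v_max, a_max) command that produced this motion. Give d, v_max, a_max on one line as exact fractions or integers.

d=1295/64 v_max=35/16 a_max=7/4

final state: t=21/2, x=1295/64, v=0 → d = 1295/64
a_max = (35/32−0)/(5/8−0) = 7/4
max v = 35/16 over t∈[5/4,37/4] → v_max = 35/16
check: 35/16·(5/4+8) = 1295/64 ✓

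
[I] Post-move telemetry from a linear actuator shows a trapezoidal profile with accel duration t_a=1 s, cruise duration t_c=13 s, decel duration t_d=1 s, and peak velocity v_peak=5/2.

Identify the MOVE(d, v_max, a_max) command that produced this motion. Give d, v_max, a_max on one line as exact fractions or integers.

a_max = (5/2)/1 = 5/2
d_a = ½·5/2·1 = 5/4; d_c = 5/2·13 = 65/2
d = 2·5/4 + 65/2 = 35
t_c = 13 > 0 → v_max = v_peak = 5/2

d=35 v_max=5/2 a_max=5/2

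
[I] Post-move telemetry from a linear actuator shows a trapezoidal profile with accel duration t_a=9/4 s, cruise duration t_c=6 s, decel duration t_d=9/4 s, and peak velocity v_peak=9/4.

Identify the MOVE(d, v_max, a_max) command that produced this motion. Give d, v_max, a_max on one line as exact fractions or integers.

d=297/16 v_max=9/4 a_max=1

a_max = (9/4)/(9/4) = 1
d_a = ½·9/4·9/4 = 81/32; d_c = 9/4·6 = 27/2
d = 2·81/32 + 27/2 = 297/16
t_c = 6 > 0 → v_max = v_peak = 9/4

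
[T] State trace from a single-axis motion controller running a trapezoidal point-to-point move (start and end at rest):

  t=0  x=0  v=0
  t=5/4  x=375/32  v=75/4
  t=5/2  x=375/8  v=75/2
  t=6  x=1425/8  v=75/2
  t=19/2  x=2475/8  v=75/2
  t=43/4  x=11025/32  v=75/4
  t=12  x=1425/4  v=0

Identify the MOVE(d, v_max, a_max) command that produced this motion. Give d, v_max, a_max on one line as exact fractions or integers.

d=1425/4 v_max=75/2 a_max=15

final state: t=12, x=1425/4, v=0 → d = 1425/4
a_max = (75/4−0)/(5/4−0) = 15
max v = 75/2 over t∈[5/2,19/2] → v_max = 75/2
check: 75/2·(5/2+7) = 1425/4 ✓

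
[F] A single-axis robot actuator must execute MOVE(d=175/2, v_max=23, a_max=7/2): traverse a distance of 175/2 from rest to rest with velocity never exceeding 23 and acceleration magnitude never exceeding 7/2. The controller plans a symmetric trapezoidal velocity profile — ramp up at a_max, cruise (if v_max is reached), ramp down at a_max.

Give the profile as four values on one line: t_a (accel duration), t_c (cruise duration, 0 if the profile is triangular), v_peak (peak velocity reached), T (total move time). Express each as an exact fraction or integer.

t_a=5 t_c=0 v_peak=35/2 T=10

v_max²/a_max = 23²/(7/2) = 1058/7
175/2 < 1058/7 so t_c = 0
v_peak = √(175/2·7/2) = √(1225/4) = 35/2
t_a = (35/2)/(7/2) = 5; t_c = 0
T = 2·5 = 10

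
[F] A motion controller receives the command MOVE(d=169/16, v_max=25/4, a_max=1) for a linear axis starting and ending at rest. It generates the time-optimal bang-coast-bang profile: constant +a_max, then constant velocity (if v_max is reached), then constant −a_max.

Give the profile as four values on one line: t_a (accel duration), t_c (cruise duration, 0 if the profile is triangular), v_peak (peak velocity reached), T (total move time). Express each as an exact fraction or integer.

vₘ²/aₘ = (25/4)²/1 = 625/16
169/16 < 625/16 ⇒ no cruise
v_peak = √(169/16·1) = √(169/16) = 13/4
t_a = (13/4)/1 = 13/4; t_c = 0
T = 2·13/4 = 13/2

t_a=13/4 t_c=0 v_peak=13/4 T=13/2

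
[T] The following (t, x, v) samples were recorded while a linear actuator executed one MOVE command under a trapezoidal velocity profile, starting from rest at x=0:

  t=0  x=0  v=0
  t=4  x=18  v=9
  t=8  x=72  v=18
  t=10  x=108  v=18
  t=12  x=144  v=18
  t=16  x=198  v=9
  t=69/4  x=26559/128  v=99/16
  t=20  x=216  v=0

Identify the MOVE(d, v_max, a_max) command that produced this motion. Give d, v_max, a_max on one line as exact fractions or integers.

final state: t=20, x=216, v=0 → d = 216
a_max = (9−0)/(4−0) = 9/4
max v = 18 over t∈[8,12] → v_max = 18
check: 18·(8+4) = 216 ✓

d=216 v_max=18 a_max=9/4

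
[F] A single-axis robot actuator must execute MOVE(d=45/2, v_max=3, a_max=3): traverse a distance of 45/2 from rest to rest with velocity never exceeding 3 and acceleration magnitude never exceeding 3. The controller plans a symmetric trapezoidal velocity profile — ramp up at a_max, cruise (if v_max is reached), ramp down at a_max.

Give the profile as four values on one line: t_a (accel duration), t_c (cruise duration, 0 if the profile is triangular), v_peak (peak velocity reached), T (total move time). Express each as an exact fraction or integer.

t_a=1 t_c=13/2 v_peak=3 T=17/2

vₘ²/aₘ = 3²/3 = 3
45/2 ≥ 3 so v_max reached
t_a = 3/3 = 1; v_peak = 3
d_cruise = 45/2 − 3 = 39/2; t_c = (39/2)/3 = 13/2
T = 2·1 + 13/2 = 17/2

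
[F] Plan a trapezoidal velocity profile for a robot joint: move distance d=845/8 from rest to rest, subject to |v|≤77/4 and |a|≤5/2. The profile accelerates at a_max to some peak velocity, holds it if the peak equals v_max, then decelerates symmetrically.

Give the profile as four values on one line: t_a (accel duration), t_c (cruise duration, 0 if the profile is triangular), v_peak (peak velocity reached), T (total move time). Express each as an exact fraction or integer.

vₘ²/aₘ = (77/4)²/(5/2) = 5929/40
845/8 < 5929/40 so t_c = 0
v_peak = √(845/8·5/2) = √(4225/16) = 65/4
t_a = (65/4)/(5/2) = 13/2; t_c = 0
T = 2·13/2 = 13

t_a=13/2 t_c=0 v_peak=65/4 T=13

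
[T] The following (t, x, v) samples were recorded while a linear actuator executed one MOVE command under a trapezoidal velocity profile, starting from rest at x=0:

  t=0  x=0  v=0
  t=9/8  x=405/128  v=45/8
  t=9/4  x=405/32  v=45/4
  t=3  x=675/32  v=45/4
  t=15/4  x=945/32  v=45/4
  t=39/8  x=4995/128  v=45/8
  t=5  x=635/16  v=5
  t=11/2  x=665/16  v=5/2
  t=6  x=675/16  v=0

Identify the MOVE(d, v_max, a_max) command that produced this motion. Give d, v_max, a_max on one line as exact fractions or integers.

d=675/16 v_max=45/4 a_max=5

final state: t=6, x=675/16, v=0 → d = 675/16
a_max = (45/8−0)/(9/8−0) = 5
max v = 45/4 over t∈[9/4,15/4] → v_max = 45/4
check: 45/4·(9/4+3/2) = 675/16 ✓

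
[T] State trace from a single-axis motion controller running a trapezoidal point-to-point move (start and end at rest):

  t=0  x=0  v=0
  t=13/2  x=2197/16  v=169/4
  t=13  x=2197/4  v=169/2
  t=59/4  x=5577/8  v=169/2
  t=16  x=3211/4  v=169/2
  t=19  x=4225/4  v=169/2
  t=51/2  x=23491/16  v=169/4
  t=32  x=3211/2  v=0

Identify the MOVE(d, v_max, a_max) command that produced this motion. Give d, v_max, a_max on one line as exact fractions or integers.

final state: t=32, x=3211/2, v=0 → d = 3211/2
a_max = (169/4−0)/(13/2−0) = 13/2
max v = 169/2 over t∈[13,19] → v_max = 169/2
check: 169/2·(13+6) = 3211/2 ✓

d=3211/2 v_max=169/2 a_max=13/2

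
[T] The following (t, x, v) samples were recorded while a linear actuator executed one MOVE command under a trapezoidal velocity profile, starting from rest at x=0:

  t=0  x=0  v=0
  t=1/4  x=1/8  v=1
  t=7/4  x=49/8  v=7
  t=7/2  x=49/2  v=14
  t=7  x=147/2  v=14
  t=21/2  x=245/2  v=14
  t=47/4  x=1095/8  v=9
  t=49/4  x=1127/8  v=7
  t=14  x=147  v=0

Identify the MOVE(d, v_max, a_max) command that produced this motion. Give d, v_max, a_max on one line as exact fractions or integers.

final state: t=14, x=147, v=0 → d = 147
a_max = (1−0)/(1/4−0) = 4
max v = 14 over t∈[7/2,21/2] → v_max = 14
check: 14·(7/2+7) = 147 ✓

d=147 v_max=14 a_max=4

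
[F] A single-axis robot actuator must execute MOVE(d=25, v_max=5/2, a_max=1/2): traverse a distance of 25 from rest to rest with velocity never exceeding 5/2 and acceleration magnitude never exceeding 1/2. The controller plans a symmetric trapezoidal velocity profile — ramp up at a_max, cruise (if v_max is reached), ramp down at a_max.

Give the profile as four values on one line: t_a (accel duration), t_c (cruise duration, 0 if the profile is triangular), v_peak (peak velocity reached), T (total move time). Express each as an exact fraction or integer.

v_max²/a_max = (5/2)²/(1/2) = 25/2
25 ≥ 25/2 → trapezoidal
t_a = (5/2)/(1/2) = 5; v_peak = 5/2
d_cruise = 25 − 25/2 = 25/2; t_c = (25/2)/(5/2) = 5
T = 2·5 + 5 = 15

t_a=5 t_c=5 v_peak=5/2 T=15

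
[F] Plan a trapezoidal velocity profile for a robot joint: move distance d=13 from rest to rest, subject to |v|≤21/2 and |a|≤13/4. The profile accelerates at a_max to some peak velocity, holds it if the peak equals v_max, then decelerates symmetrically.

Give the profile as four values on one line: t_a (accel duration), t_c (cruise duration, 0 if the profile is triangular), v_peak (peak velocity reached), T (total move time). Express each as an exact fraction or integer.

t_a=2 t_c=0 v_peak=13/2 T=4

v_max²/a_max = (21/2)²/(13/4) = 441/13
13 < 441/13 ⇒ no cruise
v_peak = √(13·13/4) = √(169/4) = 13/2
t_a = (13/2)/(13/4) = 2; t_c = 0
T = 2·2 = 4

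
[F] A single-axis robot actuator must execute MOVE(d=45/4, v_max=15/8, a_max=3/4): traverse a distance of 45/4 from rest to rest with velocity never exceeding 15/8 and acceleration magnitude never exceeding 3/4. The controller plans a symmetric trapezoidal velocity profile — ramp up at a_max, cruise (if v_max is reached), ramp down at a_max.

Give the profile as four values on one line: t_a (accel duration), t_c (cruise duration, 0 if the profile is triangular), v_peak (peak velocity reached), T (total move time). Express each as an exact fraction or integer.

t_a=5/2 t_c=7/2 v_peak=15/8 T=17/2

v_max²/a_max = (15/8)²/(3/4) = 75/16
45/4 ≥ 75/16 so v_max reached
t_a = (15/8)/(3/4) = 5/2; v_peak = 15/8
d_cruise = 45/4 − 75/16 = 105/16; t_c = (105/16)/(15/8) = 7/2
T = 2·5/2 + 7/2 = 17/2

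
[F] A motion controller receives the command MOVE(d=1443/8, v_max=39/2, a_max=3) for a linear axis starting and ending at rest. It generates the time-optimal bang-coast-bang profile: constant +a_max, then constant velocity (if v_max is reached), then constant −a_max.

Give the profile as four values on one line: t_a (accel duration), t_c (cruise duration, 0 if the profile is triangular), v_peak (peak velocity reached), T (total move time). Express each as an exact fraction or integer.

t_a=13/2 t_c=11/4 v_peak=39/2 T=63/4

vₘ²/aₘ = (39/2)²/3 = 507/4
1443/8 ≥ 507/4 ⇒ cruise phase
t_a = (39/2)/3 = 13/2; v_peak = 39/2
d_cruise = 1443/8 − 507/4 = 429/8; t_c = (429/8)/(39/2) = 11/4
T = 2·13/2 + 11/4 = 63/4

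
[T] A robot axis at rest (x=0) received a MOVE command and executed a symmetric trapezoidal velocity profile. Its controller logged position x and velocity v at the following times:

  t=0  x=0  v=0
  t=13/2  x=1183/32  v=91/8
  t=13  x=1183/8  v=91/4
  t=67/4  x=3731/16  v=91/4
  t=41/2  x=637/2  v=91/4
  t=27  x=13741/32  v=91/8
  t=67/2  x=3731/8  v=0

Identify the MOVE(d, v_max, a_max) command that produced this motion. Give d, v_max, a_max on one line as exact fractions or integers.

d=3731/8 v_max=91/4 a_max=7/4

final state: t=67/2, x=3731/8, v=0 → d = 3731/8
a_max = (91/8−0)/(13/2−0) = 7/4
max v = 91/4 over t∈[13,41/2] → v_max = 91/4
check: 91/4·(13+15/2) = 3731/8 ✓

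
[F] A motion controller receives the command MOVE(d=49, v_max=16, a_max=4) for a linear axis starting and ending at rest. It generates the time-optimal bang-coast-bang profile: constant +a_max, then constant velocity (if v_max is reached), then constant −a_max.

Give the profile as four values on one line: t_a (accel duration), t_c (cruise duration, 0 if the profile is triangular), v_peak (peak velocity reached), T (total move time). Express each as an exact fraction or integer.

v_max²/a_max = 16²/4 = 64
49 < 64 so t_c = 0
v_peak = √(49·4) = √196 = 14
t_a = 14/4 = 7/2; t_c = 0
T = 2·7/2 = 7

t_a=7/2 t_c=0 v_peak=14 T=7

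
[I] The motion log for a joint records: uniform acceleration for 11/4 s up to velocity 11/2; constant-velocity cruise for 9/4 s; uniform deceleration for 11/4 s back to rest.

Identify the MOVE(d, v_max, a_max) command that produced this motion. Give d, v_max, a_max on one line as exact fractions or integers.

d=55/2 v_max=11/2 a_max=2

a_max = (11/2)/(11/4) = 2
d_a = ½·11/2·11/4 = 121/16; d_c = 11/2·9/4 = 99/8
d = 2·121/16 + 99/8 = 55/2
t_c = 9/4 > 0 → v_max = v_peak = 11/2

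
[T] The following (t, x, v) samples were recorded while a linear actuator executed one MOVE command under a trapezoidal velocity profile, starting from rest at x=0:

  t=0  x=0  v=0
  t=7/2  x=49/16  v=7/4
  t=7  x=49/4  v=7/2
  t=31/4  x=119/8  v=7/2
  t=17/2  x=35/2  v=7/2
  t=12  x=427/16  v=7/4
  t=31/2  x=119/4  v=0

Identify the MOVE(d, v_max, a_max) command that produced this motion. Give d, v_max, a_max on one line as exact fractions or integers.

final state: t=31/2, x=119/4, v=0 → d = 119/4
a_max = (7/4−0)/(7/2−0) = 1/2
max v = 7/2 over t∈[7,17/2] → v_max = 7/2
check: 7/2·(7+3/2) = 119/4 ✓

d=119/4 v_max=7/2 a_max=1/2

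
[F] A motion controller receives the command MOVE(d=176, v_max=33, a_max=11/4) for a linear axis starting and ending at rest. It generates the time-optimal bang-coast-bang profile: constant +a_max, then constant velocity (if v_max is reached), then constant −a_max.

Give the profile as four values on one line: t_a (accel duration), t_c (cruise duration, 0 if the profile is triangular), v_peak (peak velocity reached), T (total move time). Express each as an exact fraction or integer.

t_a=8 t_c=0 v_peak=22 T=16

vₘ²/aₘ = 33²/(11/4) = 396
176 < 396 → triangular
v_peak = √(176·11/4) = √484 = 22
t_a = 22/(11/4) = 8; t_c = 0
T = 2·8 = 16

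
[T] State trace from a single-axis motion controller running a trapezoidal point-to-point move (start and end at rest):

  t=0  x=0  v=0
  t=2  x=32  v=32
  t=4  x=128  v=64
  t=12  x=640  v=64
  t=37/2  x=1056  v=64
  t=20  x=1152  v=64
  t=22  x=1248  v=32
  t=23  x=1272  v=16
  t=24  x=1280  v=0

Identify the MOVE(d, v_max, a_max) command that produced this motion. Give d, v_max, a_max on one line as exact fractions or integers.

final state: t=24, x=1280, v=0 → d = 1280
a_max = (32−0)/(2−0) = 16
max v = 64 over t∈[4,20] → v_max = 64
check: 64·(4+16) = 1280 ✓

d=1280 v_max=64 a_max=16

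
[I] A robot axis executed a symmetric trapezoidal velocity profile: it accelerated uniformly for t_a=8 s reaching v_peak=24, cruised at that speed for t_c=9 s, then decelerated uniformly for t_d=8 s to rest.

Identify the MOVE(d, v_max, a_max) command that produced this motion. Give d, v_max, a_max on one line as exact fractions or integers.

a_max = 24/8 = 3
d_a = ½·24·8 = 96; d_c = 24·9 = 216
d = 2·96 + 216 = 408
t_c = 9 > 0 so v_max = 24

d=408 v_max=24 a_max=3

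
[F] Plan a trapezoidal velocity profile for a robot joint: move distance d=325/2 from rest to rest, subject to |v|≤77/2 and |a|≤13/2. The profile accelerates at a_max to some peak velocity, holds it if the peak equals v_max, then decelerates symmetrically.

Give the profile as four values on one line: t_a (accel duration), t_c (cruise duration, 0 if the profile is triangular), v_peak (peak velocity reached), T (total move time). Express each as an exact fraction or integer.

vₘ²/aₘ = (77/2)²/(13/2) = 5929/26
325/2 < 5929/26 so t_c = 0
v_peak = √(325/2·13/2) = √(4225/4) = 65/2
t_a = (65/2)/(13/2) = 5; t_c = 0
T = 2·5 = 10

t_a=5 t_c=0 v_peak=65/2 T=10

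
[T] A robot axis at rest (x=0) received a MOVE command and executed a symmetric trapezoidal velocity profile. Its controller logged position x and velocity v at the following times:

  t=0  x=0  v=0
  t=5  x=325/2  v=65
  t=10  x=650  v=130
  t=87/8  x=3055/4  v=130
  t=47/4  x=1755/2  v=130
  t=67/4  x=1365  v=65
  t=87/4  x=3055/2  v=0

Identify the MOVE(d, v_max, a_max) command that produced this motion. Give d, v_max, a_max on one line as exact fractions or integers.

d=3055/2 v_max=130 a_max=13

final state: t=87/4, x=3055/2, v=0 → d = 3055/2
a_max = (65−0)/(5−0) = 13
max v = 130 over t∈[10,47/4] → v_max = 130
check: 130·(10+7/4) = 3055/2 ✓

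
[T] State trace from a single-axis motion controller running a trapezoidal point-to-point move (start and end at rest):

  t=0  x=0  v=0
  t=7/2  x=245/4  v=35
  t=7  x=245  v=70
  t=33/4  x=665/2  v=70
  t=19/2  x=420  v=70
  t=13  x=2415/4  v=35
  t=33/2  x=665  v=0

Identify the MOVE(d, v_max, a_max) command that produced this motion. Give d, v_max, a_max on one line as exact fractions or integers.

d=665 v_max=70 a_max=10

final state: t=33/2, x=665, v=0 → d = 665
a_max = (35−0)/(7/2−0) = 10
max v = 70 over t∈[7,19/2] → v_max = 70
check: 70·(7+5/2) = 665 ✓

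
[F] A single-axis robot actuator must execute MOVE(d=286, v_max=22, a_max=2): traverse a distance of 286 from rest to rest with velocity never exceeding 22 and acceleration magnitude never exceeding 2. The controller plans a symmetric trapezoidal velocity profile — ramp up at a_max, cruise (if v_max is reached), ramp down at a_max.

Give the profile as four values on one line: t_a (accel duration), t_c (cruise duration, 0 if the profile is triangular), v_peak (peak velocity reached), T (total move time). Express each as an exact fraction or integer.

t_a=11 t_c=2 v_peak=22 T=24

v_max²/a_max = 22²/2 = 242
286 ≥ 242 ⇒ cruise phase
t_a = 22/2 = 11; v_peak = 22
d_cruise = 286 − 242 = 44; t_c = 44/22 = 2
T = 2·11 + 2 = 24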